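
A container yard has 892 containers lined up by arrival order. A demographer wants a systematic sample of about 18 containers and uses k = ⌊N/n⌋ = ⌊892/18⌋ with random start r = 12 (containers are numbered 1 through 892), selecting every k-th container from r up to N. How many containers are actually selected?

18

k = ⌊892/18⌋ = 49
Achieved size = ⌊(892 − 12)/49⌋ + 1 = ⌊880/49⌋ + 1 = 17 + 1 = 18
(last selection: 12 + 17×49 = 845 ≤ 892; next would be 894 > 892)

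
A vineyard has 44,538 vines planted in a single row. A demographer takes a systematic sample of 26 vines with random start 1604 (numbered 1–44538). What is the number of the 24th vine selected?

41003

k = 44538/26 = 1713
24th selection = r + (24−1)·k = 1604 + 23×1713 = 1604 + 39399 = 41003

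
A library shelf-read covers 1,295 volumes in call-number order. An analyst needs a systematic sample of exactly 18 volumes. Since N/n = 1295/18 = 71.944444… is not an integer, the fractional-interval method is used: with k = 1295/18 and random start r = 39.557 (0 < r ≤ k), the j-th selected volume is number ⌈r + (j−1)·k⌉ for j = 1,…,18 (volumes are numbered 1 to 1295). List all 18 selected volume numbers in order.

40, 112, 184, 256, 328, 400, 472, 544, 616, 688, 760, 831, 903, 975, 1047, 1119, 1191, 1263

j=1: r + 0k = 39.557 → ⌈·⌉ = 40
j=2: r + 1k = 111.501444… → ⌈·⌉ = 112
j=3: r + 2k = 183.445888… → ⌈·⌉ = 184
j=4: r + 3k = 255.390333… → ⌈·⌉ = 256
j=5: r + 4k = 327.334777… → ⌈·⌉ = 328
j=6: r + 5k = 399.279222… → ⌈·⌉ = 400
j=7: r + 6k = 471.223666… → ⌈·⌉ = 472
j=8: r + 7k = 543.168111… → ⌈·⌉ = 544
j=9: r + 8k = 615.112555… → ⌈·⌉ = 616
j=10: r + 9k = 687.057 → ⌈·⌉ = 688
j=11: r + 10k = 759.001444… → ⌈·⌉ = 760
j=12: r + 11k = 830.945888… → ⌈·⌉ = 831
j=13: r + 12k = 902.890333… → ⌈·⌉ = 903
j=14: r + 13k = 974.834777… → ⌈·⌉ = 975
j=15: r + 14k = 1046.779222… → ⌈·⌉ = 1047
j=16: r + 15k = 1118.723666… → ⌈·⌉ = 1119
j=17: r + 16k = 1190.668111… → ⌈·⌉ = 1191
j=18: r + 17k = 1262.612555… → ⌈·⌉ = 1263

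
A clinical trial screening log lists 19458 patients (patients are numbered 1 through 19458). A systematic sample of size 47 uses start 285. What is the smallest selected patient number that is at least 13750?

13947

k = 19458/47 = 414
Steps past start: ⌈(13750 − 285)/414⌉ = ⌈13465/414⌉ = 33
Selected patient: 285 + 33×414 = 13947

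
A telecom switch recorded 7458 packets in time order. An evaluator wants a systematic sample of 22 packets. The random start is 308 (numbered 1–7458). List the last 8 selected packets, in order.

5054, 5393, 5732, 6071, 6410, 6749, 7088, 7427

k = N/n = 7458/22 = 339
15th selection = 308 + 14×339 = 5054
16th: 5054 + 339 = 5393
17th: 5393 + 339 = 5732
18th: 5732 + 339 = 6071
19th: 6071 + 339 = 6410
20th: 6410 + 339 = 6749
21st: 6749 + 339 = 7088
22nd: 7088 + 339 = 7427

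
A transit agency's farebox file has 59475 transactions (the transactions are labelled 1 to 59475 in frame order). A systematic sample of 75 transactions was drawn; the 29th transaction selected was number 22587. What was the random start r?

383

k = 59475/75 = 793
r = 22587 − (29−1)×793 = 22587 − 22204 = 383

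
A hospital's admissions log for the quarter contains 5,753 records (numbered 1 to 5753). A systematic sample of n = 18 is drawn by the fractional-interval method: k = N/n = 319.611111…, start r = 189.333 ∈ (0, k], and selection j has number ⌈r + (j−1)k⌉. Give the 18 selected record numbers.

j=1: r + 0k = 189.333 → ⌈·⌉ = 190
j=2: r + 1k = 508.944111… → ⌈·⌉ = 509
j=3: r + 2k = 828.555222… → ⌈·⌉ = 829
j=4: r + 3k = 1148.166333… → ⌈·⌉ = 1149
j=5: r + 4k = 1467.777444… → ⌈·⌉ = 1468
j=6: r + 5k = 1787.388555… → ⌈·⌉ = 1788
j=7: r + 6k = 2106.999666… → ⌈·⌉ = 2107
j=8: r + 7k = 2426.610777… → ⌈·⌉ = 2427
j=9: r + 8k = 2746.221888… → ⌈·⌉ = 2747
j=10: r + 9k = 3065.833 → ⌈·⌉ = 3066
j=11: r + 10k = 3385.444111… → ⌈·⌉ = 3386
j=12: r + 11k = 3705.055222… → ⌈·⌉ = 3706
j=13: r + 12k = 4024.666333… → ⌈·⌉ = 4025
j=14: r + 13k = 4344.277444… → ⌈·⌉ = 4345
j=15: r + 14k = 4663.888555… → ⌈·⌉ = 4664
j=16: r + 15k = 4983.499666… → ⌈·⌉ = 4984
j=17: r + 16k = 5303.110777… → ⌈·⌉ = 5304
j=18: r + 17k = 5622.721888… → ⌈·⌉ = 5623

190, 509, 829, 1149, 1468, 1788, 2107, 2427, 2747, 3066, 3386, 3706, 4025, 4345, 4664, 4984, 5304, 5623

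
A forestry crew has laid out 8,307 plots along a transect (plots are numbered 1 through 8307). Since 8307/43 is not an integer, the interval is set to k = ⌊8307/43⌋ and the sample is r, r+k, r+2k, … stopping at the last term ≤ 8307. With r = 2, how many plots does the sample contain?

k = ⌊8307/43⌋ = 193
Achieved size = ⌊(8307 − 2)/193⌋ + 1 = ⌊8305/193⌋ + 1 = 43 + 1 = 44
(last selection: 2 + 43×193 = 8301 ≤ 8307; next would be 8494 > 8307)

44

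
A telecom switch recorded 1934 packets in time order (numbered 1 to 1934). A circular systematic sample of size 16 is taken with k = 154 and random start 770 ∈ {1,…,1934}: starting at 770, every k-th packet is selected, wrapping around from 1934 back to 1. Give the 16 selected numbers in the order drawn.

770, 924, 1078, 1232, 1386, 1540, 1694, 1848, 68, 222, 376, 530, 684, 838, 992, 1146

Selection 1: 770
Selection 2: 770 + 154 = 924
Selection 3: 924 + 154 = 1078
Selection 4: 1078 + 154 = 1232
Selection 5: 1232 + 154 = 1386
Selection 6: 1386 + 154 = 1540
Selection 7: 1540 + 154 = 1694
Selection 8: 1694 + 154 = 1848
Selection 9: 1848 + 154 = 2002 → 2002 − 1934 = 68
Selection 10: 68 + 154 = 222
Selection 11: 222 + 154 = 376
Selection 12: 376 + 154 = 530
Selection 13: 530 + 154 = 684
Selection 14: 684 + 154 = 838
Selection 15: 838 + 154 = 992
Selection 16: 992 + 154 = 1146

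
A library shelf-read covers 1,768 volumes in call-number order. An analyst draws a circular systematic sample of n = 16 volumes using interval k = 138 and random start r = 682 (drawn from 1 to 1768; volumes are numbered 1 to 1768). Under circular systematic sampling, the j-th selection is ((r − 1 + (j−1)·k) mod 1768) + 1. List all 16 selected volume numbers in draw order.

Selection 1: 682
Selection 2: 682 + 138 = 820
Selection 3: 820 + 138 = 958
Selection 4: 958 + 138 = 1096
Selection 5: 1096 + 138 = 1234
Selection 6: 1234 + 138 = 1372
Selection 7: 1372 + 138 = 1510
Selection 8: 1510 + 138 = 1648
Selection 9: 1648 + 138 = 1786 → 1786 − 1768 = 18
Selection 10: 18 + 138 = 156
Selection 11: 156 + 138 = 294
Selection 12: 294 + 138 = 432
Selection 13: 432 + 138 = 570
Selection 14: 570 + 138 = 708
Selection 15: 708 + 138 = 846
Selection 16: 846 + 138 = 984

682, 820, 958, 1096, 1234, 1372, 1510, 1648, 18, 156, 294, 432, 570, 708, 846, 984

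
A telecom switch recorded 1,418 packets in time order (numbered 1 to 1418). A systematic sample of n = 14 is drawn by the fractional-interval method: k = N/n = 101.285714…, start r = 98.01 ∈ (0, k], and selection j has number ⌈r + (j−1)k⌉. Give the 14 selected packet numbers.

j=1: r + 0k = 98.01 → ⌈·⌉ = 99
j=2: r + 1k = 199.295714… → ⌈·⌉ = 200
j=3: r + 2k = 300.581428… → ⌈·⌉ = 301
j=4: r + 3k = 401.867142… → ⌈·⌉ = 402
j=5: r + 4k = 503.152857… → ⌈·⌉ = 504
j=6: r + 5k = 604.438571… → ⌈·⌉ = 605
j=7: r + 6k = 705.724285… → ⌈·⌉ = 706
j=8: r + 7k = 807.01 → ⌈·⌉ = 808
j=9: r + 8k = 908.295714… → ⌈·⌉ = 909
j=10: r + 9k = 1009.581428… → ⌈·⌉ = 1010
j=11: r + 10k = 1110.867142… → ⌈·⌉ = 1111
j=12: r + 11k = 1212.152857… → ⌈·⌉ = 1213
j=13: r + 12k = 1313.438571… → ⌈·⌉ = 1314
j=14: r + 13k = 1414.724285… → ⌈·⌉ = 1415

99, 200, 301, 402, 504, 605, 706, 808, 909, 1010, 1111, 1213, 1314, 1415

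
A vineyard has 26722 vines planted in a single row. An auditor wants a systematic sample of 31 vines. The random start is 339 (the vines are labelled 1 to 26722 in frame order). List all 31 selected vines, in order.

k = N/n = 26722/31 = 862
vine 1: 339
vine 2: 339 + 862 = 1201
vine 3: 1201 + 862 = 2063
vine 4: 2063 + 862 = 2925
vine 5: 2925 + 862 = 3787
vine 6: 3787 + 862 = 4649
vine 7: 4649 + 862 = 5511
vine 8: 5511 + 862 = 6373
vine 9: 6373 + 862 = 7235
vine 10: 7235 + 862 = 8097
vine 11: 8097 + 862 = 8959
vine 12: 8959 + 862 = 9821
vine 13: 9821 + 862 = 10683
vine 14: 10683 + 862 = 11545
vine 15: 11545 + 862 = 12407
vine 16: 12407 + 862 = 13269
vine 17: 13269 + 862 = 14131
vine 18: 14131 + 862 = 14993
vine 19: 14993 + 862 = 15855
vine 20: 15855 + 862 = 16717
vine 21: 16717 + 862 = 17579
vine 22: 17579 + 862 = 18441
vine 23: 18441 + 862 = 19303
vine 24: 19303 + 862 = 20165
vine 25: 20165 + 862 = 21027
vine 26: 21027 + 862 = 21889
vine 27: 21889 + 862 = 22751
vine 28: 22751 + 862 = 23613
vine 29: 23613 + 862 = 24475
vine 30: 24475 + 862 = 25337
vine 31: 25337 + 862 = 26199

339, 1201, 2063, 2925, 3787, 4649, 5511, 6373, 7235, 8097, 8959, 9821, 10683, 11545, 12407, 13269, 14131, 14993, 15855, 16717, 17579, 18441, 19303, 20165, 21027, 21889, 22751, 23613, 24475, 25337, 26199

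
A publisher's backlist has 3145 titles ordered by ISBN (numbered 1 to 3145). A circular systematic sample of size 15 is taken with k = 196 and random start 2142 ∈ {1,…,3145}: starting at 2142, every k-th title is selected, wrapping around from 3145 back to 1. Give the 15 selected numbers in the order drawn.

2142, 2338, 2534, 2730, 2926, 3122, 173, 369, 565, 761, 957, 1153, 1349, 1545, 1741

Selection 1: 2142
Selection 2: 2142 + 196 = 2338
Selection 3: 2338 + 196 = 2534
Selection 4: 2534 + 196 = 2730
Selection 5: 2730 + 196 = 2926
Selection 6: 2926 + 196 = 3122
Selection 7: 3122 + 196 = 3318 → 3318 − 3145 = 173
Selection 8: 173 + 196 = 369
Selection 9: 369 + 196 = 565
Selection 10: 565 + 196 = 761
Selection 11: 761 + 196 = 957
Selection 12: 957 + 196 = 1153
Selection 13: 1153 + 196 = 1349
Selection 14: 1349 + 196 = 1545
Selection 15: 1545 + 196 = 1741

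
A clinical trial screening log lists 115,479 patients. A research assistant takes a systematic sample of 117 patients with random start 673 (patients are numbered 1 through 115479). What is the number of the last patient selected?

115165

k = 115479/117 = 987
117th selection = r + (117−1)·k = 673 + 116×987 = 673 + 114492 = 115165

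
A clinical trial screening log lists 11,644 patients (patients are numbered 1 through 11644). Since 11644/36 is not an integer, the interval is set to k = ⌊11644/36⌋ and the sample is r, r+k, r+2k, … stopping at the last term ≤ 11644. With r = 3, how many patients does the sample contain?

k = ⌊11644/36⌋ = 323
Achieved size = ⌊(11644 − 3)/323⌋ + 1 = ⌊11641/323⌋ + 1 = 36 + 1 = 37
(last selection: 3 + 36×323 = 11631 ≤ 11644; next would be 11954 > 11644)

37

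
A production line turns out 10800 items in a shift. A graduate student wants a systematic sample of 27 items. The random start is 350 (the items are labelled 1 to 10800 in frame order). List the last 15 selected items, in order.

5150, 5550, 5950, 6350, 6750, 7150, 7550, 7950, 8350, 8750, 9150, 9550, 9950, 10350, 10750

k = N/n = 10800/27 = 400
13th selection = 350 + 12×400 = 5150
14th: 5150 + 400 = 5550
15th: 5550 + 400 = 5950
16th: 5950 + 400 = 6350
17th: 6350 + 400 = 6750
18th: 6750 + 400 = 7150
19th: 7150 + 400 = 7550
20th: 7550 + 400 = 7950
21st: 7950 + 400 = 8350
22nd: 8350 + 400 = 8750
23rd: 8750 + 400 = 9150
24th: 9150 + 400 = 9550
25th: 9550 + 400 = 9950
26th: 9950 + 400 = 10350
27th: 10350 + 400 = 10750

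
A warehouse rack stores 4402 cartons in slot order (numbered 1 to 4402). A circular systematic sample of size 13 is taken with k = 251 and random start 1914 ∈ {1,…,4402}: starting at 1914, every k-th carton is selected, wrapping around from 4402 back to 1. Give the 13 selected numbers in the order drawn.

1914, 2165, 2416, 2667, 2918, 3169, 3420, 3671, 3922, 4173, 22, 273, 524

Selection 1: 1914
Selection 2: 1914 + 251 = 2165
Selection 3: 2165 + 251 = 2416
Selection 4: 2416 + 251 = 2667
Selection 5: 2667 + 251 = 2918
Selection 6: 2918 + 251 = 3169
Selection 7: 3169 + 251 = 3420
Selection 8: 3420 + 251 = 3671
Selection 9: 3671 + 251 = 3922
Selection 10: 3922 + 251 = 4173
Selection 11: 4173 + 251 = 4424 → 4424 − 4402 = 22
Selection 12: 22 + 251 = 273
Selection 13: 273 + 251 = 524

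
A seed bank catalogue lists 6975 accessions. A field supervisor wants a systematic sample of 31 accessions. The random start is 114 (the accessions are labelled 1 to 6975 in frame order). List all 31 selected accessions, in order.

k = N/n = 6975/31 = 225
accession 1: 114
accession 2: 114 + 225 = 339
accession 3: 339 + 225 = 564
accession 4: 564 + 225 = 789
accession 5: 789 + 225 = 1014
accession 6: 1014 + 225 = 1239
accession 7: 1239 + 225 = 1464
accession 8: 1464 + 225 = 1689
accession 9: 1689 + 225 = 1914
accession 10: 1914 + 225 = 2139
accession 11: 2139 + 225 = 2364
accession 12: 2364 + 225 = 2589
accession 13: 2589 + 225 = 2814
accession 14: 2814 + 225 = 3039
accession 15: 3039 + 225 = 3264
accession 16: 3264 + 225 = 3489
accession 17: 3489 + 225 = 3714
accession 18: 3714 + 225 = 3939
accession 19: 3939 + 225 = 4164
accession 20: 4164 + 225 = 4389
accession 21: 4389 + 225 = 4614
accession 22: 4614 + 225 = 4839
accession 23: 4839 + 225 = 5064
accession 24: 5064 + 225 = 5289
accession 25: 5289 + 225 = 5514
accession 26: 5514 + 225 = 5739
accession 27: 5739 + 225 = 5964
accession 28: 5964 + 225 = 6189
accession 29: 6189 + 225 = 6414
accession 30: 6414 + 225 = 6639
accession 31: 6639 + 225 = 6864

114, 339, 564, 789, 1014, 1239, 1464, 1689, 1914, 2139, 2364, 2589, 2814, 3039, 3264, 3489, 3714, 3939, 4164, 4389, 4614, 4839, 5064, 5289, 5514, 5739, 5964, 6189, 6414, 6639, 6864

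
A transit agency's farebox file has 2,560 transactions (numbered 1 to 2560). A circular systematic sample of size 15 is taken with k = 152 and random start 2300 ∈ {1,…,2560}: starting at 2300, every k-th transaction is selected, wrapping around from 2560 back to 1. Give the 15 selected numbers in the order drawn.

2300, 2452, 44, 196, 348, 500, 652, 804, 956, 1108, 1260, 1412, 1564, 1716, 1868

Selection 1: 2300
Selection 2: 2300 + 152 = 2452
Selection 3: 2452 + 152 = 2604 → 2604 − 2560 = 44
Selection 4: 44 + 152 = 196
Selection 5: 196 + 152 = 348
Selection 6: 348 + 152 = 500
Selection 7: 500 + 152 = 652
Selection 8: 652 + 152 = 804
Selection 9: 804 + 152 = 956
Selection 10: 956 + 152 = 1108
Selection 11: 1108 + 152 = 1260
Selection 12: 1260 + 152 = 1412
Selection 13: 1412 + 152 = 1564
Selection 14: 1564 + 152 = 1716
Selection 15: 1716 + 152 = 1868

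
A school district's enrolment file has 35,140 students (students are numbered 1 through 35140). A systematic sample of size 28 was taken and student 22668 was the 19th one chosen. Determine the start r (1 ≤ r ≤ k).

k = 35140/28 = 1255
r = 22668 − (19−1)×1255 = 22668 − 22590 = 78

78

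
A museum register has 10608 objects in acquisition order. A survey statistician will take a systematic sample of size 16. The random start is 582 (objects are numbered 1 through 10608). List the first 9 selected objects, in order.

k = N/n = 10608/16 = 663
object 1: 582
object 2: 582 + 663 = 1245
object 3: 1245 + 663 = 1908
object 4: 1908 + 663 = 2571
object 5: 2571 + 663 = 3234
object 6: 3234 + 663 = 3897
object 7: 3897 + 663 = 4560
object 8: 4560 + 663 = 5223
object 9: 5223 + 663 = 5886

582, 1245, 1908, 2571, 3234, 3897, 4560, 5223, 5886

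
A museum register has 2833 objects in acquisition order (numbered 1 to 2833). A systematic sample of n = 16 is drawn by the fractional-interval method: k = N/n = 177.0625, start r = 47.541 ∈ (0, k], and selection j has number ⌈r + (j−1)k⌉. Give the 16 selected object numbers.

j=1: r + 0k = 47.541 → ⌈·⌉ = 48
j=2: r + 1k = 224.6035 → ⌈·⌉ = 225
j=3: r + 2k = 401.666 → ⌈·⌉ = 402
j=4: r + 3k = 578.7285 → ⌈·⌉ = 579
j=5: r + 4k = 755.791 → ⌈·⌉ = 756
j=6: r + 5k = 932.8535 → ⌈·⌉ = 933
j=7: r + 6k = 1109.916 → ⌈·⌉ = 1110
j=8: r + 7k = 1286.9785 → ⌈·⌉ = 1287
j=9: r + 8k = 1464.041 → ⌈·⌉ = 1465
j=10: r + 9k = 1641.1035 → ⌈·⌉ = 1642
j=11: r + 10k = 1818.166 → ⌈·⌉ = 1819
j=12: r + 11k = 1995.2285 → ⌈·⌉ = 1996
j=13: r + 12k = 2172.291 → ⌈·⌉ = 2173
j=14: r + 13k = 2349.3535 → ⌈·⌉ = 2350
j=15: r + 14k = 2526.416 → ⌈·⌉ = 2527
j=16: r + 15k = 2703.4785 → ⌈·⌉ = 2704

48, 225, 402, 579, 756, 933, 1110, 1287, 1465, 1642, 1819, 1996, 2173, 2350, 2527, 2704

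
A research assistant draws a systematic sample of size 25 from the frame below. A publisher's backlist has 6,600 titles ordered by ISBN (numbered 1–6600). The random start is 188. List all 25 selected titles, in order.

k = N/n = 6600/25 = 264
title 1: 188
title 2: 188 + 264 = 452
title 3: 452 + 264 = 716
title 4: 716 + 264 = 980
title 5: 980 + 264 = 1244
title 6: 1244 + 264 = 1508
title 7: 1508 + 264 = 1772
title 8: 1772 + 264 = 2036
title 9: 2036 + 264 = 2300
title 10: 2300 + 264 = 2564
title 11: 2564 + 264 = 2828
title 12: 2828 + 264 = 3092
title 13: 3092 + 264 = 3356
title 14: 3356 + 264 = 3620
title 15: 3620 + 264 = 3884
title 16: 3884 + 264 = 4148
title 17: 4148 + 264 = 4412
title 18: 4412 + 264 = 4676
title 19: 4676 + 264 = 4940
title 20: 4940 + 264 = 5204
title 21: 5204 + 264 = 5468
title 22: 5468 + 264 = 5732
title 23: 5732 + 264 = 5996
title 24: 5996 + 264 = 6260
title 25: 6260 + 264 = 6524

188, 452, 716, 980, 1244, 1508, 1772, 2036, 2300, 2564, 2828, 3092, 3356, 3620, 3884, 4148, 4412, 4676, 4940, 5204, 5468, 5732, 5996, 6260, 6524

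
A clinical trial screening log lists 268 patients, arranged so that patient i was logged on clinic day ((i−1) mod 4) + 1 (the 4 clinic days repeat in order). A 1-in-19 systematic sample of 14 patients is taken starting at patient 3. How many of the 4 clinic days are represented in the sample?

Consecutive selections differ by k = 19, so their clinic day numbers differ by 19 mod 4 = 3.
gcd(19, 4) = 1, so the sample visits 4/1 = 4 distinct residues mod 4.
Start 3 is clinic day 3; the clinic days hit are 1, 2, 3, 4.

4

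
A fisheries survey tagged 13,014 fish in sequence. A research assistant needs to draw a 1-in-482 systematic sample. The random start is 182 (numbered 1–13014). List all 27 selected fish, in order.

182, 664, 1146, 1628, 2110, 2592, 3074, 3556, 4038, 4520, 5002, 5484, 5966, 6448, 6930, 7412, 7894, 8376, 8858, 9340, 9822, 10304, 10786, 11268, 11750, 12232, 12714

fish 1: 182
fish 2: 182 + 482 = 664
fish 3: 664 + 482 = 1146
fish 4: 1146 + 482 = 1628
fish 5: 1628 + 482 = 2110
fish 6: 2110 + 482 = 2592
fish 7: 2592 + 482 = 3074
fish 8: 3074 + 482 = 3556
fish 9: 3556 + 482 = 4038
fish 10: 4038 + 482 = 4520
fish 11: 4520 + 482 = 5002
fish 12: 5002 + 482 = 5484
fish 13: 5484 + 482 = 5966
fish 14: 5966 + 482 = 6448
fish 15: 6448 + 482 = 6930
fish 16: 6930 + 482 = 7412
fish 17: 7412 + 482 = 7894
fish 18: 7894 + 482 = 8376
fish 19: 8376 + 482 = 8858
fish 20: 8858 + 482 = 9340
fish 21: 9340 + 482 = 9822
fish 22: 9822 + 482 = 10304
fish 23: 10304 + 482 = 10786
fish 24: 10786 + 482 = 11268
fish 25: 11268 + 482 = 11750
fish 26: 11750 + 482 = 12232
fish 27: 12232 + 482 = 12714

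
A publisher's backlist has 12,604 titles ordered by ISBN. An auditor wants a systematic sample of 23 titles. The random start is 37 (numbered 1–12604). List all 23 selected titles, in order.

k = N/n = 12604/23 = 548
title 1: 37
title 2: 37 + 548 = 585
title 3: 585 + 548 = 1133
title 4: 1133 + 548 = 1681
title 5: 1681 + 548 = 2229
title 6: 2229 + 548 = 2777
title 7: 2777 + 548 = 3325
title 8: 3325 + 548 = 3873
title 9: 3873 + 548 = 4421
title 10: 4421 + 548 = 4969
title 11: 4969 + 548 = 5517
title 12: 5517 + 548 = 6065
title 13: 6065 + 548 = 6613
title 14: 6613 + 548 = 7161
title 15: 7161 + 548 = 7709
title 16: 7709 + 548 = 8257
title 17: 8257 + 548 = 8805
title 18: 8805 + 548 = 9353
title 19: 9353 + 548 = 9901
title 20: 9901 + 548 = 10449
title 21: 10449 + 548 = 10997
title 22: 10997 + 548 = 11545
title 23: 11545 + 548 = 12093

37, 585, 1133, 1681, 2229, 2777, 3325, 3873, 4421, 4969, 5517, 6065, 6613, 7161, 7709, 8257, 8805, 9353, 9901, 10449, 10997, 11545, 12093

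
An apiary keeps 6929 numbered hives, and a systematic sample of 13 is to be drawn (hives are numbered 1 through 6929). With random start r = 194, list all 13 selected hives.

194, 727, 1260, 1793, 2326, 2859, 3392, 3925, 4458, 4991, 5524, 6057, 6590

k = N/n = 6929/13 = 533
hive 1: 194
hive 2: 194 + 533 = 727
hive 3: 727 + 533 = 1260
hive 4: 1260 + 533 = 1793
hive 5: 1793 + 533 = 2326
hive 6: 2326 + 533 = 2859
hive 7: 2859 + 533 = 3392
hive 8: 3392 + 533 = 3925
hive 9: 3925 + 533 = 4458
hive 10: 4458 + 533 = 4991
hive 11: 4991 + 533 = 5524
hive 12: 5524 + 533 = 6057
hive 13: 6057 + 533 = 6590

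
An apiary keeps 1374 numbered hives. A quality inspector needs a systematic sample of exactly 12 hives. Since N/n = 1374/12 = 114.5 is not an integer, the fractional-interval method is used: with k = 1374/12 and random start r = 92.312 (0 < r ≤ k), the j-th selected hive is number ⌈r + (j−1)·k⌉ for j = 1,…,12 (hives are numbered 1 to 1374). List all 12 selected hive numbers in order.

93, 207, 322, 436, 551, 665, 780, 894, 1009, 1123, 1238, 1352

j=1: r + 0k = 92.312 → ⌈·⌉ = 93
j=2: r + 1k = 206.812 → ⌈·⌉ = 207
j=3: r + 2k = 321.312 → ⌈·⌉ = 322
j=4: r + 3k = 435.812 → ⌈·⌉ = 436
j=5: r + 4k = 550.312 → ⌈·⌉ = 551
j=6: r + 5k = 664.812 → ⌈·⌉ = 665
j=7: r + 6k = 779.312 → ⌈·⌉ = 780
j=8: r + 7k = 893.812 → ⌈·⌉ = 894
j=9: r + 8k = 1008.312 → ⌈·⌉ = 1009
j=10: r + 9k = 1122.812 → ⌈·⌉ = 1123
j=11: r + 10k = 1237.312 → ⌈·⌉ = 1238
j=12: r + 11k = 1351.812 → ⌈·⌉ = 1352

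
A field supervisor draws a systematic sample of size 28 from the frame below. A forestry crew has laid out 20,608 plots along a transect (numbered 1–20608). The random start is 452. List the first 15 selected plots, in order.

452, 1188, 1924, 2660, 3396, 4132, 4868, 5604, 6340, 7076, 7812, 8548, 9284, 10020, 10756

k = N/n = 20608/28 = 736
plot 1: 452
plot 2: 452 + 736 = 1188
plot 3: 1188 + 736 = 1924
plot 4: 1924 + 736 = 2660
plot 5: 2660 + 736 = 3396
plot 6: 3396 + 736 = 4132
plot 7: 4132 + 736 = 4868
plot 8: 4868 + 736 = 5604
plot 9: 5604 + 736 = 6340
plot 10: 6340 + 736 = 7076
plot 11: 7076 + 736 = 7812
plot 12: 7812 + 736 = 8548
plot 13: 8548 + 736 = 9284
plot 14: 9284 + 736 = 10020
plot 15: 10020 + 736 = 10756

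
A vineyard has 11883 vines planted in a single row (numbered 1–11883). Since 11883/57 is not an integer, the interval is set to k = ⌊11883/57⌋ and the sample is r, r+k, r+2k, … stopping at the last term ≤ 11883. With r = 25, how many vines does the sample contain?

58

k = ⌊11883/57⌋ = 208
Achieved size = ⌊(11883 − 25)/208⌋ + 1 = ⌊11858/208⌋ + 1 = 57 + 1 = 58
(last selection: 25 + 57×208 = 11881 ≤ 11883; next would be 12089 > 11883)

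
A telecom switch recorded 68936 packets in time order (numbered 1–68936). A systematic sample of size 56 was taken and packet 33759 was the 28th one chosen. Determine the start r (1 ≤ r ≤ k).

k = 68936/56 = 1231
r = 33759 − (28−1)×1231 = 33759 − 33237 = 522

522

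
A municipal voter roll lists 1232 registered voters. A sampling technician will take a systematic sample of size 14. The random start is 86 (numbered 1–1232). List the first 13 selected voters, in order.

k = N/n = 1232/14 = 88
voter 1: 86
voter 2: 86 + 88 = 174
voter 3: 174 + 88 = 262
voter 4: 262 + 88 = 350
voter 5: 350 + 88 = 438
voter 6: 438 + 88 = 526
voter 7: 526 + 88 = 614
voter 8: 614 + 88 = 702
voter 9: 702 + 88 = 790
voter 10: 790 + 88 = 878
voter 11: 878 + 88 = 966
voter 12: 966 + 88 = 1054
voter 13: 1054 + 88 = 1142

86, 174, 262, 350, 438, 526, 614, 702, 790, 878, 966, 1054, 1142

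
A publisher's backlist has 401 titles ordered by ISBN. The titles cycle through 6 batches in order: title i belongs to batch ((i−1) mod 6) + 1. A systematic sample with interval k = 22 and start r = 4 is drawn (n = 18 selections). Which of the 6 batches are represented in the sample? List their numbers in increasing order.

2, 4, 6

Consecutive selections differ by k = 22, so their batch numbers differ by 22 mod 6 = 4.
gcd(22, 6) = 2, so the sample visits 6/2 = 3 distinct residues mod 6.
Start 4 is batch 4; the batches hit are 2, 4, 6.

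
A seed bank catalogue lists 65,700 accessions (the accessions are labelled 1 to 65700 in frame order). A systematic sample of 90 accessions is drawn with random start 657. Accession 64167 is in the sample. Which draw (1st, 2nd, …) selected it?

k = 65700/90 = 730
position = (64167 − 657)/730 + 1 = 63510/730 + 1 = 87 + 1 = 88

88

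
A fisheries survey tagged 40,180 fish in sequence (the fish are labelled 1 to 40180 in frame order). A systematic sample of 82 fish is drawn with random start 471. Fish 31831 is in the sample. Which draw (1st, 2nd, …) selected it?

65

k = 40180/82 = 490
position = (31831 − 471)/490 + 1 = 31360/490 + 1 = 64 + 1 = 65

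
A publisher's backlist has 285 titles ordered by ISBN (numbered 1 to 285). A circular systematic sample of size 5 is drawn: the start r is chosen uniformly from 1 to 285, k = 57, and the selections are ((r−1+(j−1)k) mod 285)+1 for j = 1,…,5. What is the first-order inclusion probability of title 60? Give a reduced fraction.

For each position j, as r ranges over 1…285 the j-th selection hits every title exactly once, so title 60 is selected for exactly 5 of the 285 starts.
Inclusion probability = 5/285 = 1/57.

1/57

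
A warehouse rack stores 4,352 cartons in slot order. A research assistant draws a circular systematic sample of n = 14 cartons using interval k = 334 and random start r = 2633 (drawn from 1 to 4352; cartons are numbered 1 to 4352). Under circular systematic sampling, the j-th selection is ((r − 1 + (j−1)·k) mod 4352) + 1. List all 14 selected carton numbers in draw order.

Selection 1: 2633
Selection 2: 2633 + 334 = 2967
Selection 3: 2967 + 334 = 3301
Selection 4: 3301 + 334 = 3635
Selection 5: 3635 + 334 = 3969
Selection 6: 3969 + 334 = 4303
Selection 7: 4303 + 334 = 4637 → 4637 − 4352 = 285
Selection 8: 285 + 334 = 619
Selection 9: 619 + 334 = 953
Selection 10: 953 + 334 = 1287
Selection 11: 1287 + 334 = 1621
Selection 12: 1621 + 334 = 1955
Selection 13: 1955 + 334 = 2289
Selection 14: 2289 + 334 = 2623

2633, 2967, 3301, 3635, 3969, 4303, 285, 619, 953, 1287, 1621, 1955, 2289, 2623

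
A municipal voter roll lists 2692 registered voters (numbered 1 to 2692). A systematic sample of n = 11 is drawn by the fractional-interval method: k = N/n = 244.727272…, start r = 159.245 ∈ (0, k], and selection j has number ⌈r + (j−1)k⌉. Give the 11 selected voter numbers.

160, 404, 649, 894, 1139, 1383, 1628, 1873, 2118, 2362, 2607

j=1: r + 0k = 159.245 → ⌈·⌉ = 160
j=2: r + 1k = 403.972272… → ⌈·⌉ = 404
j=3: r + 2k = 648.699545… → ⌈·⌉ = 649
j=4: r + 3k = 893.426818… → ⌈·⌉ = 894
j=5: r + 4k = 1138.154090… → ⌈·⌉ = 1139
j=6: r + 5k = 1382.881363… → ⌈·⌉ = 1383
j=7: r + 6k = 1627.608636… → ⌈·⌉ = 1628
j=8: r + 7k = 1872.335909… → ⌈·⌉ = 1873
j=9: r + 8k = 2117.063181… → ⌈·⌉ = 2118
j=10: r + 9k = 2361.790454… → ⌈·⌉ = 2362
j=11: r + 10k = 2606.517727… → ⌈·⌉ = 2607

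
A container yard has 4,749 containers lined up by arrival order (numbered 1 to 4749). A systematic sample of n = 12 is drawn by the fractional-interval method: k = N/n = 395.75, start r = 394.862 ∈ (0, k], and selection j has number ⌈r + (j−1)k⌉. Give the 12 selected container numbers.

395, 791, 1187, 1583, 1978, 2374, 2770, 3166, 3561, 3957, 4353, 4749

j=1: r + 0k = 394.862 → ⌈·⌉ = 395
j=2: r + 1k = 790.612 → ⌈·⌉ = 791
j=3: r + 2k = 1186.362 → ⌈·⌉ = 1187
j=4: r + 3k = 1582.112 → ⌈·⌉ = 1583
j=5: r + 4k = 1977.862 → ⌈·⌉ = 1978
j=6: r + 5k = 2373.612 → ⌈·⌉ = 2374
j=7: r + 6k = 2769.362 → ⌈·⌉ = 2770
j=8: r + 7k = 3165.112 → ⌈·⌉ = 3166
j=9: r + 8k = 3560.862 → ⌈·⌉ = 3561
j=10: r + 9k = 3956.612 → ⌈·⌉ = 3957
j=11: r + 10k = 4352.362 → ⌈·⌉ = 4353
j=12: r + 11k = 4748.112 → ⌈·⌉ = 4749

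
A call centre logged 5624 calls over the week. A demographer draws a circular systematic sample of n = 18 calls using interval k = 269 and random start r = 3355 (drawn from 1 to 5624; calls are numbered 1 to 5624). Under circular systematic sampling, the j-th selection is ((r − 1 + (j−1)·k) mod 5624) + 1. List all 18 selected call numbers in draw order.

3355, 3624, 3893, 4162, 4431, 4700, 4969, 5238, 5507, 152, 421, 690, 959, 1228, 1497, 1766, 2035, 2304

Selection 1: 3355
Selection 2: 3355 + 269 = 3624
Selection 3: 3624 + 269 = 3893
Selection 4: 3893 + 269 = 4162
Selection 5: 4162 + 269 = 4431
Selection 6: 4431 + 269 = 4700
Selection 7: 4700 + 269 = 4969
Selection 8: 4969 + 269 = 5238
Selection 9: 5238 + 269 = 5507
Selection 10: 5507 + 269 = 5776 → 5776 − 5624 = 152
Selection 11: 152 + 269 = 421
Selection 12: 421 + 269 = 690
Selection 13: 690 + 269 = 959
Selection 14: 959 + 269 = 1228
Selection 15: 1228 + 269 = 1497
Selection 16: 1497 + 269 = 1766
Selection 17: 1766 + 269 = 2035
Selection 18: 2035 + 269 = 2304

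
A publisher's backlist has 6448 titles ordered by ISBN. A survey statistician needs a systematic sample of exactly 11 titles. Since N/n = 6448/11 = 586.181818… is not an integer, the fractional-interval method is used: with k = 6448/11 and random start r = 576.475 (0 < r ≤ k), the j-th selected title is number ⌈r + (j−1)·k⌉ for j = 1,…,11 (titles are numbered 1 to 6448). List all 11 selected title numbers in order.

577, 1163, 1749, 2336, 2922, 3508, 4094, 4680, 5266, 5853, 6439

j=1: r + 0k = 576.475 → ⌈·⌉ = 577
j=2: r + 1k = 1162.656818… → ⌈·⌉ = 1163
j=3: r + 2k = 1748.838636… → ⌈·⌉ = 1749
j=4: r + 3k = 2335.020454… → ⌈·⌉ = 2336
j=5: r + 4k = 2921.202272… → ⌈·⌉ = 2922
j=6: r + 5k = 3507.384090… → ⌈·⌉ = 3508
j=7: r + 6k = 4093.565909… → ⌈·⌉ = 4094
j=8: r + 7k = 4679.747727… → ⌈·⌉ = 4680
j=9: r + 8k = 5265.929545… → ⌈·⌉ = 5266
j=10: r + 9k = 5852.111363… → ⌈·⌉ = 5853
j=11: r + 10k = 6438.293181… → ⌈·⌉ = 6439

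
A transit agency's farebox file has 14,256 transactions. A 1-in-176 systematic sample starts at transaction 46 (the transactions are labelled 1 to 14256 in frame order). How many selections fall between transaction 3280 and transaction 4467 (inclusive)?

k = 176
First selection ≥ 3280: 46 + ⌈(3280−46)/176⌉·176 = 46 + 19×176 = 3390
Last selection ≤ 4467: 46 + ⌊(4467−46)/176⌋·176 = 46 + 25×176 = 4446
Count = 25 − 19 + 1 = 7

7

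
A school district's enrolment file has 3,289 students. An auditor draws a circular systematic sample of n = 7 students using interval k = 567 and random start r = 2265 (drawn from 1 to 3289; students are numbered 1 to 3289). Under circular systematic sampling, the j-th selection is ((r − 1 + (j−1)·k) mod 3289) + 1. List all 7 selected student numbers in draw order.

2265, 2832, 110, 677, 1244, 1811, 2378

Selection 1: 2265
Selection 2: 2265 + 567 = 2832
Selection 3: 2832 + 567 = 3399 → 3399 − 3289 = 110
Selection 4: 110 + 567 = 677
Selection 5: 677 + 567 = 1244
Selection 6: 1244 + 567 = 1811
Selection 7: 1811 + 567 = 2378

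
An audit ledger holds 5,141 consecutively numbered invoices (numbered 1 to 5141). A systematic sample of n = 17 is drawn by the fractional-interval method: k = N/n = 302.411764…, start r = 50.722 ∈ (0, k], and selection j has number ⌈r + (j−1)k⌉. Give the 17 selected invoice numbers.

j=1: r + 0k = 50.722 → ⌈·⌉ = 51
j=2: r + 1k = 353.133764… → ⌈·⌉ = 354
j=3: r + 2k = 655.545529… → ⌈·⌉ = 656
j=4: r + 3k = 957.957294… → ⌈·⌉ = 958
j=5: r + 4k = 1260.369058… → ⌈·⌉ = 1261
j=6: r + 5k = 1562.780823… → ⌈·⌉ = 1563
j=7: r + 6k = 1865.192588… → ⌈·⌉ = 1866
j=8: r + 7k = 2167.604352… → ⌈·⌉ = 2168
j=9: r + 8k = 2470.016117… → ⌈·⌉ = 2471
j=10: r + 9k = 2772.427882… → ⌈·⌉ = 2773
j=11: r + 10k = 3074.839647… → ⌈·⌉ = 3075
j=12: r + 11k = 3377.251411… → ⌈·⌉ = 3378
j=13: r + 12k = 3679.663176… → ⌈·⌉ = 3680
j=14: r + 13k = 3982.074941… → ⌈·⌉ = 3983
j=15: r + 14k = 4284.486705… → ⌈·⌉ = 4285
j=16: r + 15k = 4586.898470… → ⌈·⌉ = 4587
j=17: r + 16k = 4889.310235… → ⌈·⌉ = 4890

51, 354, 656, 958, 1261, 1563, 1866, 2168, 2471, 2773, 3075, 3378, 3680, 3983, 4285, 4587, 4890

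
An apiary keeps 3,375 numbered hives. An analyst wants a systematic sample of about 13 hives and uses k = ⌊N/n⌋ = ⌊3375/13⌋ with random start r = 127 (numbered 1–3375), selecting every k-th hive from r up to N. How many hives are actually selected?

k = ⌊3375/13⌋ = 259
Achieved size = ⌊(3375 − 127)/259⌋ + 1 = ⌊3248/259⌋ + 1 = 12 + 1 = 13
(last selection: 127 + 12×259 = 3235 ≤ 3375; next would be 3494 > 3375)

13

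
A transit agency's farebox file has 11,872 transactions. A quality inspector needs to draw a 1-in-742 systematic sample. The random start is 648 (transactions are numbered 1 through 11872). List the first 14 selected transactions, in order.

648, 1390, 2132, 2874, 3616, 4358, 5100, 5842, 6584, 7326, 8068, 8810, 9552, 10294

transaction 1: 648
transaction 2: 648 + 742 = 1390
transaction 3: 1390 + 742 = 2132
transaction 4: 2132 + 742 = 2874
transaction 5: 2874 + 742 = 3616
transaction 6: 3616 + 742 = 4358
transaction 7: 4358 + 742 = 5100
transaction 8: 5100 + 742 = 5842
transaction 9: 5842 + 742 = 6584
transaction 10: 6584 + 742 = 7326
transaction 11: 7326 + 742 = 8068
transaction 12: 8068 + 742 = 8810
transaction 13: 8810 + 742 = 9552
transaction 14: 9552 + 742 = 10294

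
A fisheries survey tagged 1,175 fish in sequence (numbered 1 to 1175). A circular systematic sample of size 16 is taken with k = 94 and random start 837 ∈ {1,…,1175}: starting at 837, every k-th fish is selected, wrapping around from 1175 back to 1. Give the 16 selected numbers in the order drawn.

837, 931, 1025, 1119, 38, 132, 226, 320, 414, 508, 602, 696, 790, 884, 978, 1072

Selection 1: 837
Selection 2: 837 + 94 = 931
Selection 3: 931 + 94 = 1025
Selection 4: 1025 + 94 = 1119
Selection 5: 1119 + 94 = 1213 → 1213 − 1175 = 38
Selection 6: 38 + 94 = 132
Selection 7: 132 + 94 = 226
Selection 8: 226 + 94 = 320
Selection 9: 320 + 94 = 414
Selection 10: 414 + 94 = 508
Selection 11: 508 + 94 = 602
Selection 12: 602 + 94 = 696
Selection 13: 696 + 94 = 790
Selection 14: 790 + 94 = 884
Selection 15: 884 + 94 = 978
Selection 16: 978 + 94 = 1072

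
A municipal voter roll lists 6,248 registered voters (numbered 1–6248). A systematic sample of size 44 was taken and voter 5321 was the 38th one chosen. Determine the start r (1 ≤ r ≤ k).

67

k = 6248/44 = 142
r = 5321 − (38−1)×142 = 5321 − 5254 = 67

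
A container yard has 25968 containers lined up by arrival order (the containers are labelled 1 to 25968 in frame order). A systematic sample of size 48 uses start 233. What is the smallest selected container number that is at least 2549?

k = 25968/48 = 541
Steps past start: ⌈(2549 − 233)/541⌉ = ⌈2316/541⌉ = 5
Selected container: 233 + 5×541 = 2938

2938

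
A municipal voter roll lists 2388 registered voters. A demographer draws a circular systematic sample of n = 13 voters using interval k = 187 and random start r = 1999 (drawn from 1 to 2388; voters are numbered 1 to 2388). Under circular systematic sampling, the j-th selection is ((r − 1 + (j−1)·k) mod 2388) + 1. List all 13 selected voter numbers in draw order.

Selection 1: 1999
Selection 2: 1999 + 187 = 2186
Selection 3: 2186 + 187 = 2373
Selection 4: 2373 + 187 = 2560 → 2560 − 2388 = 172
Selection 5: 172 + 187 = 359
Selection 6: 359 + 187 = 546
Selection 7: 546 + 187 = 733
Selection 8: 733 + 187 = 920
Selection 9: 920 + 187 = 1107
Selection 10: 1107 + 187 = 1294
Selection 11: 1294 + 187 = 1481
Selection 12: 1481 + 187 = 1668
Selection 13: 1668 + 187 = 1855

1999, 2186, 2373, 172, 359, 546, 733, 920, 1107, 1294, 1481, 1668, 1855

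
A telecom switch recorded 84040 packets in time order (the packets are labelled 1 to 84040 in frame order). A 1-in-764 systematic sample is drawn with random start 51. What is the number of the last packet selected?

83327

k = 764
110th selection = r + (110−1)·k = 51 + 109×764 = 51 + 83276 = 83327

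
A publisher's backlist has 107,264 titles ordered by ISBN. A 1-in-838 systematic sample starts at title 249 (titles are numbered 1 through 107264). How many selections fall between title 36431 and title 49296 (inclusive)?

15

k = 838
First selection ≥ 36431: 249 + ⌈(36431−249)/838⌉·838 = 249 + 44×838 = 37121
Last selection ≤ 49296: 249 + ⌊(49296−249)/838⌋·838 = 249 + 58×838 = 48853
Count = 58 − 44 + 1 = 15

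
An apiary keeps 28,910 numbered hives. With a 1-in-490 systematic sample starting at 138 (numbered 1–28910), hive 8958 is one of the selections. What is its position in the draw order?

k = 490
position = (8958 − 138)/490 + 1 = 8820/490 + 1 = 18 + 1 = 19

19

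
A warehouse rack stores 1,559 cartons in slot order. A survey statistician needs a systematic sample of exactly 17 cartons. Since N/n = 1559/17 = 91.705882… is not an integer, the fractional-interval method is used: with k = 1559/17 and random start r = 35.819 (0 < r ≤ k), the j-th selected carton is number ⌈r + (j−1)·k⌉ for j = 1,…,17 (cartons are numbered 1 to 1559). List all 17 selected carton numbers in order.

j=1: r + 0k = 35.819 → ⌈·⌉ = 36
j=2: r + 1k = 127.524882… → ⌈·⌉ = 128
j=3: r + 2k = 219.230764… → ⌈·⌉ = 220
j=4: r + 3k = 310.936647… → ⌈·⌉ = 311
j=5: r + 4k = 402.642529… → ⌈·⌉ = 403
j=6: r + 5k = 494.348411… → ⌈·⌉ = 495
j=7: r + 6k = 586.054294… → ⌈·⌉ = 587
j=8: r + 7k = 677.760176… → ⌈·⌉ = 678
j=9: r + 8k = 769.466058… → ⌈·⌉ = 770
j=10: r + 9k = 861.171941… → ⌈·⌉ = 862
j=11: r + 10k = 952.877823… → ⌈·⌉ = 953
j=12: r + 11k = 1044.583705… → ⌈·⌉ = 1045
j=13: r + 12k = 1136.289588… → ⌈·⌉ = 1137
j=14: r + 13k = 1227.995470… → ⌈·⌉ = 1228
j=15: r + 14k = 1319.701352… → ⌈·⌉ = 1320
j=16: r + 15k = 1411.407235… → ⌈·⌉ = 1412
j=17: r + 16k = 1503.113117… → ⌈·⌉ = 1504

36, 128, 220, 311, 403, 495, 587, 678, 770, 862, 953, 1045, 1137, 1228, 1320, 1412, 1504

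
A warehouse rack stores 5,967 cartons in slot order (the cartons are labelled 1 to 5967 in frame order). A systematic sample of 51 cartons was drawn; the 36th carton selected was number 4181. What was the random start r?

k = 5967/51 = 117
r = 4181 − (36−1)×117 = 4181 − 4095 = 86

86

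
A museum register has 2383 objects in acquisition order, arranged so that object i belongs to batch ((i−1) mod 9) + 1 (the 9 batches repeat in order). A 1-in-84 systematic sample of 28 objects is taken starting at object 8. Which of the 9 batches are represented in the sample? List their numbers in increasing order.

2, 5, 8

Consecutive selections differ by k = 84, so their batch numbers differ by 84 mod 9 = 3.
gcd(84, 9) = 3, so the sample visits 9/3 = 3 distinct residues mod 9.
Start 8 is batch 8; the batches hit are 2, 5, 8.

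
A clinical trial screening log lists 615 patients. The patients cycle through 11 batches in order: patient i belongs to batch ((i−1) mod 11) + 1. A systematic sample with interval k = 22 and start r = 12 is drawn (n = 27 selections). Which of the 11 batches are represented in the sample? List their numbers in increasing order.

1

Consecutive selections differ by k = 22, so their batch numbers differ by 22 mod 11 = 0.
gcd(22, 11) = 11, so the sample visits 11/11 = 1 distinct residues mod 11.
Start 12 is batch 1; the batches hit are 1.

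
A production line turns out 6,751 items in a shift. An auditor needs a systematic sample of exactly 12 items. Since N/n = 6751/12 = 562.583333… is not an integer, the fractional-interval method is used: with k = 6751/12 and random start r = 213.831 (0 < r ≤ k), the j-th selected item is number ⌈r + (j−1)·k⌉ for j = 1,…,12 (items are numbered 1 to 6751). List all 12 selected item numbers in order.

j=1: r + 0k = 213.831 → ⌈·⌉ = 214
j=2: r + 1k = 776.414333… → ⌈·⌉ = 777
j=3: r + 2k = 1338.997666… → ⌈·⌉ = 1339
j=4: r + 3k = 1901.581 → ⌈·⌉ = 1902
j=5: r + 4k = 2464.164333… → ⌈·⌉ = 2465
j=6: r + 5k = 3026.747666… → ⌈·⌉ = 3027
j=7: r + 6k = 3589.331 → ⌈·⌉ = 3590
j=8: r + 7k = 4151.914333… → ⌈·⌉ = 4152
j=9: r + 8k = 4714.497666… → ⌈·⌉ = 4715
j=10: r + 9k = 5277.081 → ⌈·⌉ = 5278
j=11: r + 10k = 5839.664333… → ⌈·⌉ = 5840
j=12: r + 11k = 6402.247666… → ⌈·⌉ = 6403

214, 777, 1339, 1902, 2465, 3027, 3590, 4152, 4715, 5278, 5840, 6403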